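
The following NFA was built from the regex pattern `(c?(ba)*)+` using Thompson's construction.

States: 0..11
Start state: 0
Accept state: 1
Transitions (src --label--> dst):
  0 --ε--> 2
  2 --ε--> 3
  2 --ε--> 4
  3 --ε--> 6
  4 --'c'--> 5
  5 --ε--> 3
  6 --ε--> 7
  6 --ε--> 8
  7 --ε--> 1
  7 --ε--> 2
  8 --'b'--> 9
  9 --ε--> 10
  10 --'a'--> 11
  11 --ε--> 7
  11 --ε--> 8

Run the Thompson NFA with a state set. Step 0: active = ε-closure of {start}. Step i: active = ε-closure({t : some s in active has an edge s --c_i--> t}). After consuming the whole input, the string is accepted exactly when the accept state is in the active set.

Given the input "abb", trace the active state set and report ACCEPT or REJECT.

start: ε-closure({0}) = {0,1,2,3,4,6,7,8}
'a' @ 1: {}  — dead — no transitions
rest 'bb' ignored (set empty)
after full input: {}  (accept=1 not in)

Answer: REJECT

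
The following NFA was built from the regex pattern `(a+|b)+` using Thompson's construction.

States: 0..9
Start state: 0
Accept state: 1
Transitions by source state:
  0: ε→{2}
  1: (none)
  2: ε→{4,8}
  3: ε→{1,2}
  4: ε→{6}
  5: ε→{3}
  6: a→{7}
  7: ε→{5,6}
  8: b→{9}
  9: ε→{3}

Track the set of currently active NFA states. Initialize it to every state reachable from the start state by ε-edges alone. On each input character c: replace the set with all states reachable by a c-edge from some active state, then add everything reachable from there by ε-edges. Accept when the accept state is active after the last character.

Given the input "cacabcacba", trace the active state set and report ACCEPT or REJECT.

S₀ = ε-closure({0}) = {0,2,4,6,8}
'c' @ 1: {}  — dead — no transitions
rest 'acabcacba' ignored (set empty)
after full input: {}  (accept=1 not in)

Answer: REJECT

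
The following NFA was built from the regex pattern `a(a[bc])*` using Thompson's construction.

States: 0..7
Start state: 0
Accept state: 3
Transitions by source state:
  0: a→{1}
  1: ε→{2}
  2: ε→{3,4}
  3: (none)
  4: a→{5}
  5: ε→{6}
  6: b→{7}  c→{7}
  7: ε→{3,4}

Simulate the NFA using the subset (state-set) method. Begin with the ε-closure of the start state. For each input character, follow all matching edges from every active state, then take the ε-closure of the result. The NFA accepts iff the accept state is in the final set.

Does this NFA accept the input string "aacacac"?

initial (ε-close {0}): {0}
'a' @ 1: {1,2,3,4}  (accept∈set)
'a' @ 2: {5,6}
'c' @ 3: {3,4,7}  (accept∈set)
'a' @ 4: {5,6}
'c' @ 5: {3,4,7}  (accept∈set)
'a' @ 6: {5,6}
'c' @ 7: {3,4,7}  (accept∈set)
final: {3,4,7}; accept 3 in set

Answer: ACCEPT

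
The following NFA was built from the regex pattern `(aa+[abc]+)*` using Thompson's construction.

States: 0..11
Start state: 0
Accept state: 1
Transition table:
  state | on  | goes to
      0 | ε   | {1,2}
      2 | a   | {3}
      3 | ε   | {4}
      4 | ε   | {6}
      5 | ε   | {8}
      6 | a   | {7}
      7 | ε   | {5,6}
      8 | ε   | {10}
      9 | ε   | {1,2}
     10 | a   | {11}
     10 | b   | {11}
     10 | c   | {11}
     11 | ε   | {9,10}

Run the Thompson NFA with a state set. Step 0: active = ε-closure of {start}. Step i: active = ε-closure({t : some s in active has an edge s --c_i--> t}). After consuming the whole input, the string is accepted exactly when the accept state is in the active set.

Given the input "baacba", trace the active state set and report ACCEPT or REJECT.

Answer: REJECT

Derivation:
start: ε-closure({0}) = {0,1,2}
'b' @ 1: {}  — dead — no transitions
rest 'aacba' ignored (set empty)
after full input: {}  (accept=1 not in)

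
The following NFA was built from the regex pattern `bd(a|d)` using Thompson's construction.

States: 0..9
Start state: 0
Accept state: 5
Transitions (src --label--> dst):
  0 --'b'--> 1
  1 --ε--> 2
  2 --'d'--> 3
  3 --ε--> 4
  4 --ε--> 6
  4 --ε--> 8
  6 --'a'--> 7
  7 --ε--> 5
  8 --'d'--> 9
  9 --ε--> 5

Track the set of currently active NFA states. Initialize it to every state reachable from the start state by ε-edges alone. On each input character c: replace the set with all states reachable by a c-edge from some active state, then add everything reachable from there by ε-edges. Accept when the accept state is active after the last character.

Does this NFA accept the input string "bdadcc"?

Answer: REJECT

Derivation:
start: ε-closure({0}) = {0}
'b' @ 1: {1,2}
'd' @ 2: {3,4,6,8}
'a' @ 3: {5,7}  ✓accept
'd' @ 4: {}  — no active states
rest 'cc' ignored (set empty)
after full input: {}  (accept=5 not in)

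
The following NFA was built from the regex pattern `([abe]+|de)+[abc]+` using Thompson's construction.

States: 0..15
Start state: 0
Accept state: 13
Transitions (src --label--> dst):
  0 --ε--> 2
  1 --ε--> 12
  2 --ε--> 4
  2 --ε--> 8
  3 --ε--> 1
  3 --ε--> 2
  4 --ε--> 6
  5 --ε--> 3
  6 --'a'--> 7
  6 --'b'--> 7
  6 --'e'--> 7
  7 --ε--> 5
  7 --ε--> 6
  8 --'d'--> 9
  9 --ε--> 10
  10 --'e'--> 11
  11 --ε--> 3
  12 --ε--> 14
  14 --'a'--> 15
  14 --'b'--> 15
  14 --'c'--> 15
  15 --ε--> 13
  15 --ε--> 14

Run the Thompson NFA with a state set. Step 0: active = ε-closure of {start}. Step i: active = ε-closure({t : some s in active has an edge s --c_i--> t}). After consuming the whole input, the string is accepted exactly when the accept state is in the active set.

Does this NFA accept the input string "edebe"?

S₀ = ε-closure({0}) = {0,2,4,6,8}
'e' @ 1: {1,2,3,4,5,6,7,8,12,14}
'd' @ 2: {9,10}
'e' @ 3: {1,2,3,4,6,8,11,12,14}
'b' @ 4: {1,2,3,4,5,6,7,8,12,13,14,15}  ✓accept
'e' @ 5: {1,2,3,4,5,6,7,8,12,14}
after full input: {1,2,3,4,5,6,7,8,12,14}  (accept=13 not in)

Answer: REJECT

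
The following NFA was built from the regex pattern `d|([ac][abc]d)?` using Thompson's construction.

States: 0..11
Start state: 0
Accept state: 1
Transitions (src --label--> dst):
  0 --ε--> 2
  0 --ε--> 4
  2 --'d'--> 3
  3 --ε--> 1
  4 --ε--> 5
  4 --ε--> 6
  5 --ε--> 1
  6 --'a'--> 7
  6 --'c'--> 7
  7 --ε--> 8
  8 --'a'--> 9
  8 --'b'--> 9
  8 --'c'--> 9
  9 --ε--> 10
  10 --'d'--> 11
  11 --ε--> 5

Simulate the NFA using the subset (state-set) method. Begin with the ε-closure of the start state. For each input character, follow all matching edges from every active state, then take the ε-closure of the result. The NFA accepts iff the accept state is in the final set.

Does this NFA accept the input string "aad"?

Answer: ACCEPT

Trace:
initial (ε-close {0}): {0,1,2,4,5,6}
'a' @ 1: {7,8}
'a' @ 2: {9,10}
'd' @ 3: {1,5,11}  [accepting]
end set {1,5,11} — state 1 in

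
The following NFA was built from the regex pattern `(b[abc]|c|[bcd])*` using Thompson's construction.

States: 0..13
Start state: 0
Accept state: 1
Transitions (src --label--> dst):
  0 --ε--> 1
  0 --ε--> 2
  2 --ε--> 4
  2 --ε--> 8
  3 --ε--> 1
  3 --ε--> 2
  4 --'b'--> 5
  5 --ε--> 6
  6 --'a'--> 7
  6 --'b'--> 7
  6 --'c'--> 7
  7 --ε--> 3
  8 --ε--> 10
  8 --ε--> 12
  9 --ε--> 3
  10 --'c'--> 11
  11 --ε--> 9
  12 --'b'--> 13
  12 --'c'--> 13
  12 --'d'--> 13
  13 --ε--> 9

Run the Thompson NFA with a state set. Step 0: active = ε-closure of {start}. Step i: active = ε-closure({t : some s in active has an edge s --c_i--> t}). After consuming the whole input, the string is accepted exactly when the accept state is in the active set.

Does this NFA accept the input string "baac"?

start: ε-closure({0}) = {0,1,2,4,8,10,12}
'b' @ 1: {1,2,3,4,5,6,8,9,10,12,13}  ✓accept
'a' @ 2: {1,2,3,4,7,8,10,12}  ✓accept
'a' @ 3: {}  — no active states
rest 'c' ignored (set empty)
end set {} — state 1 not in

Answer: REJECT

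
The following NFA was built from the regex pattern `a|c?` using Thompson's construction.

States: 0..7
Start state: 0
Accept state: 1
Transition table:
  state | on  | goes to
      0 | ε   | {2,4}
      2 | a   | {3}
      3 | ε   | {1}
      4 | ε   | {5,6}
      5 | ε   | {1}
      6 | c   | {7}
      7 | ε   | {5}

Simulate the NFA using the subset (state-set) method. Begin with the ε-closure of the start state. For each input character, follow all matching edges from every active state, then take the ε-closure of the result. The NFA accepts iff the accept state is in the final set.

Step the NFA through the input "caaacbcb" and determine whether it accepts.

Answer: REJECT

Derivation:
initial (ε-close {0}): {0,1,2,4,5,6}
'c' @ 1: {1,5,7}  [accepting]
'a' @ 2: {}  — state set empty
rest 'aacbcb' ignored (set empty)
end set {} — state 1 not in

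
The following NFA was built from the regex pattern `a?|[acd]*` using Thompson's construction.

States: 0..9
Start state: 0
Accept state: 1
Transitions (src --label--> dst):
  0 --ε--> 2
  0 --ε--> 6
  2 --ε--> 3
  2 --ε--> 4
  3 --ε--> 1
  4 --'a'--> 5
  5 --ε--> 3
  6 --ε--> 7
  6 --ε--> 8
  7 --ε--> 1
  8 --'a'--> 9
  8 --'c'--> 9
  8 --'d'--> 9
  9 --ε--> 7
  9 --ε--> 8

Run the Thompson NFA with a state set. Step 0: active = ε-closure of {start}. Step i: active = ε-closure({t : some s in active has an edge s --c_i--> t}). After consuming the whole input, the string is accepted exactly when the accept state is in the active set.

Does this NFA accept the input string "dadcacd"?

S₀ = ε-closure({0}) = {0,1,2,3,4,6,7,8}
'd' @ 1: {1,7,8,9}  ✓accept
'a' @ 2: {1,7,8,9}  ✓accept
'd' @ 3: {1,7,8,9}  ✓accept
'c' @ 4: {1,7,8,9}  ✓accept
'a' @ 5: {1,7,8,9}  ✓accept
'c' @ 6: {1,7,8,9}  ✓accept
'd' @ 7: {1,7,8,9}  ✓accept
final: {1,7,8,9}; accept 1 in set

Answer: ACCEPT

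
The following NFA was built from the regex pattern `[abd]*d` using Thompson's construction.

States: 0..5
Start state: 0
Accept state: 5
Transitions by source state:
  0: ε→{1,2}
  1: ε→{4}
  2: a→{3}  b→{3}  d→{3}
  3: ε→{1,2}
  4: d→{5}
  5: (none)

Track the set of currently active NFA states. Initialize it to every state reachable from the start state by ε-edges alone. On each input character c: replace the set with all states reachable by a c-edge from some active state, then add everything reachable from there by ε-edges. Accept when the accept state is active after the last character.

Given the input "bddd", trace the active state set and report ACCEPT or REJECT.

initial (ε-close {0}): {0,1,2,4}
'b' @ 1: {1,2,3,4}
'd' @ 2: {1,2,3,4,5}  (accept∈set)
'd' @ 3: {1,2,3,4,5}  (accept∈set)
'd' @ 4: {1,2,3,4,5}  (accept∈set)
after full input: {1,2,3,4,5}  (accept=5 in)

Answer: ACCEPT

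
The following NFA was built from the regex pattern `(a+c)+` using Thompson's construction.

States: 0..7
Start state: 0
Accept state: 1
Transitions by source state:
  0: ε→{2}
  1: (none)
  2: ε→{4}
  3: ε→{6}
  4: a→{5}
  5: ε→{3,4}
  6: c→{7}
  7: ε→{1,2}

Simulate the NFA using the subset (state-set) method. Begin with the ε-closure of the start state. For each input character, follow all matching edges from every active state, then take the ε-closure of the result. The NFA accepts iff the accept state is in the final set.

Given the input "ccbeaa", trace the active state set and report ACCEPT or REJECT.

S₀ = ε-closure({0}) = {0,2,4}
'c' @ 1: {}  — no active states
rest 'cbeaa' ignored (set empty)
final: {}; accept 1 not in set

Answer: REJECT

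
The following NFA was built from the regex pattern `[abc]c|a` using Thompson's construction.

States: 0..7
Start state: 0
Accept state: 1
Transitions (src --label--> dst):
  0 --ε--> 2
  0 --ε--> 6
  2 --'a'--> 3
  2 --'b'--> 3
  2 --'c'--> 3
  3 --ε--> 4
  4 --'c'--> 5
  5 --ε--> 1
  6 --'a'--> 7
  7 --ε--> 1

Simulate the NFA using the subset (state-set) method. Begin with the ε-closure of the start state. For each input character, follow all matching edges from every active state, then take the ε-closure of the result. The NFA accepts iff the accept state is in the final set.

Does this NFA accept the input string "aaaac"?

Answer: REJECT

Trace:
initial (ε-close {0}): {0,2,6}
'a' @ 1: {1,3,4,7}  ✓accept
'a' @ 2: {}  — state set empty
rest 'aac' ignored (set empty)
final: {}; accept 1 not in set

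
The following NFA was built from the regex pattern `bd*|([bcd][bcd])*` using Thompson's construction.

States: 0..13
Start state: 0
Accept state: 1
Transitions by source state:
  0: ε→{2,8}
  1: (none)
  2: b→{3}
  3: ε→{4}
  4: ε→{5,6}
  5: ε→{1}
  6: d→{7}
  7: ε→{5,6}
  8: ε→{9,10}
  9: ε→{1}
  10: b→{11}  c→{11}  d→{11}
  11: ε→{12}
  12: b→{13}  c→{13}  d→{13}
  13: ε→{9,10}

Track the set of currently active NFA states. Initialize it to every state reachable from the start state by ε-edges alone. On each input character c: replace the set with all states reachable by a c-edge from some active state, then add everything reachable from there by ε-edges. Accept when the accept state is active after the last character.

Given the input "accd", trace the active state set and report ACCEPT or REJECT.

initial (ε-close {0}): {0,1,2,8,9,10}
'a' @ 1: {}  — dead — no transitions
rest 'ccd' ignored (set empty)
end set {} — state 1 not in

Answer: REJECT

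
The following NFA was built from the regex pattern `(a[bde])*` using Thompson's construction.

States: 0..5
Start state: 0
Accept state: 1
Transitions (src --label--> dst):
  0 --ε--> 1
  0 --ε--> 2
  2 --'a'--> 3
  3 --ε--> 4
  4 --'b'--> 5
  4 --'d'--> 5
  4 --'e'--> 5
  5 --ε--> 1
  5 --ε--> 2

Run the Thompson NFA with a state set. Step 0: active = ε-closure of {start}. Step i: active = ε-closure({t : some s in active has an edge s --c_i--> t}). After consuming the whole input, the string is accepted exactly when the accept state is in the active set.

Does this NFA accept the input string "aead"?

Answer: ACCEPT

Trace:
initial (ε-close {0}): {0,1,2}
'a' @ 1: {3,4}
'e' @ 2: {1,2,5}  ✓accept
'a' @ 3: {3,4}
'd' @ 4: {1,2,5}  ✓accept
final: {1,2,5}; accept 1 in set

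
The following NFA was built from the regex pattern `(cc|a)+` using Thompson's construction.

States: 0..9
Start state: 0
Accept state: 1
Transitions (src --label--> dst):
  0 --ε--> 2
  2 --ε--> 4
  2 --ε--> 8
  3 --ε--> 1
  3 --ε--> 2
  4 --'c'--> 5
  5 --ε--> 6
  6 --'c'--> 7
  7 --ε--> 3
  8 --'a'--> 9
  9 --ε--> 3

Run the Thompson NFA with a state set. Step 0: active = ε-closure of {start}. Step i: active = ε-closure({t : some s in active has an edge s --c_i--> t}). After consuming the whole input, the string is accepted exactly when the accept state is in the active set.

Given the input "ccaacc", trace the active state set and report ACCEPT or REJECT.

Answer: ACCEPT

Derivation:
start: ε-closure({0}) = {0,2,4,8}
'c' @ 1: {5,6}
'c' @ 2: {1,2,3,4,7,8}  (accept∈set)
'a' @ 3: {1,2,3,4,8,9}  (accept∈set)
'a' @ 4: {1,2,3,4,8,9}  (accept∈set)
'c' @ 5: {5,6}
'c' @ 6: {1,2,3,4,7,8}  (accept∈set)
after full input: {1,2,3,4,7,8}  (accept=1 in)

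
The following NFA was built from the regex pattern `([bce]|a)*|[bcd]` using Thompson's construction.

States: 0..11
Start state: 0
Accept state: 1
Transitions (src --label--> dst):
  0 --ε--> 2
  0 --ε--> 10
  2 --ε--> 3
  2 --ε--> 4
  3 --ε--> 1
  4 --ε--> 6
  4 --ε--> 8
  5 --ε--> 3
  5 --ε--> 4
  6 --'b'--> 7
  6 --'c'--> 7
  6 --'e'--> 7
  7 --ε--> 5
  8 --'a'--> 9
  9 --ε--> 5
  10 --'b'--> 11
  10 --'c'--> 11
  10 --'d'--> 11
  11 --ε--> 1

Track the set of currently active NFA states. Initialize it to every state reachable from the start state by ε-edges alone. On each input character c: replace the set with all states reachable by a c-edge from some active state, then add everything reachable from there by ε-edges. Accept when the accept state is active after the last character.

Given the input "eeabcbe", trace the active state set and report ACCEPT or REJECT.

initial (ε-close {0}): {0,1,2,3,4,6,8,10}
'e' @ 1: {1,3,4,5,6,7,8}  [accepting]
'e' @ 2: {1,3,4,5,6,7,8}  [accepting]
'a' @ 3: {1,3,4,5,6,8,9}  [accepting]
'b' @ 4: {1,3,4,5,6,7,8}  [accepting]
'c' @ 5: {1,3,4,5,6,7,8}  [accepting]
'b' @ 6: {1,3,4,5,6,7,8}  [accepting]
'e' @ 7: {1,3,4,5,6,7,8}  [accepting]
final: {1,3,4,5,6,7,8}; accept 1 in set

Answer: ACCEPT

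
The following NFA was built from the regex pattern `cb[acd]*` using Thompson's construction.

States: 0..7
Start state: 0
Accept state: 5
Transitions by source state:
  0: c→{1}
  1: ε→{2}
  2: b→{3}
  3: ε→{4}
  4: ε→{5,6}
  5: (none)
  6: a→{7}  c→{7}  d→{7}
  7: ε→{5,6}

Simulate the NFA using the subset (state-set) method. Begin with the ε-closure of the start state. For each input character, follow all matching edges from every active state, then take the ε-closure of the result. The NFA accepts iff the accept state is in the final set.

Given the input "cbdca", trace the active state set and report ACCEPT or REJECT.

Answer: ACCEPT

Trace:
S₀ = ε-closure({0}) = {0}
'c' @ 1: {1,2}
'b' @ 2: {3,4,5,6}  (accept∈set)
'd' @ 3: {5,6,7}  (accept∈set)
'c' @ 4: {5,6,7}  (accept∈set)
'a' @ 5: {5,6,7}  (accept∈set)
final: {5,6,7}; accept 5 in set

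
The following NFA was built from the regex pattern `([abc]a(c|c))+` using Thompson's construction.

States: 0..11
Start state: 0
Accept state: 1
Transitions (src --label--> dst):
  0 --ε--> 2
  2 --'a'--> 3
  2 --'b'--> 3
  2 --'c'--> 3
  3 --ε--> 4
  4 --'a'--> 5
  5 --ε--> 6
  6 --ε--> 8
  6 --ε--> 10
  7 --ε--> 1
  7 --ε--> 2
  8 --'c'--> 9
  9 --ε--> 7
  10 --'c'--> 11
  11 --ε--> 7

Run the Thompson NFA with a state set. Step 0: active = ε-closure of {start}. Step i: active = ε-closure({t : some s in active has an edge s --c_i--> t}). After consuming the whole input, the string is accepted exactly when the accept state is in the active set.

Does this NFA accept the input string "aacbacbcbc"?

Answer: REJECT

Steps:
start: ε-closure({0}) = {0,2}
'a' @ 1: {3,4}
'a' @ 2: {5,6,8,10}
'c' @ 3: {1,2,7,9,11}  (accept∈set)
'b' @ 4: {3,4}
'a' @ 5: {5,6,8,10}
'c' @ 6: {1,2,7,9,11}  (accept∈set)
'b' @ 7: {3,4}
'c' @ 8: {}  — no active states
rest 'bc' ignored (set empty)
final: {}; accept 1 not in set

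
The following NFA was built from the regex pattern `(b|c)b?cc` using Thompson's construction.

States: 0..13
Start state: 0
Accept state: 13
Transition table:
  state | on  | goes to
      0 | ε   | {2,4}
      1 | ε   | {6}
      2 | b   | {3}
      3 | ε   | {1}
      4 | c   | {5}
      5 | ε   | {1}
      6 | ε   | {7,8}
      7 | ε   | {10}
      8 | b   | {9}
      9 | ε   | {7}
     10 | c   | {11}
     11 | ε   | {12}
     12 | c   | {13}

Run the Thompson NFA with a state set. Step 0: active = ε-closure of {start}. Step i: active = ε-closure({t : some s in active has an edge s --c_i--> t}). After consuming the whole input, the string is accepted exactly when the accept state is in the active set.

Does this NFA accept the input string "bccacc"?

initial (ε-close {0}): {0,2,4}
'b' @ 1: {1,3,6,7,8,10}
'c' @ 2: {11,12}
'c' @ 3: {13}  ✓accept
'a' @ 4: {}  — no active states
rest 'cc' ignored (set empty)
end set {} — state 13 not in

Answer: REJECT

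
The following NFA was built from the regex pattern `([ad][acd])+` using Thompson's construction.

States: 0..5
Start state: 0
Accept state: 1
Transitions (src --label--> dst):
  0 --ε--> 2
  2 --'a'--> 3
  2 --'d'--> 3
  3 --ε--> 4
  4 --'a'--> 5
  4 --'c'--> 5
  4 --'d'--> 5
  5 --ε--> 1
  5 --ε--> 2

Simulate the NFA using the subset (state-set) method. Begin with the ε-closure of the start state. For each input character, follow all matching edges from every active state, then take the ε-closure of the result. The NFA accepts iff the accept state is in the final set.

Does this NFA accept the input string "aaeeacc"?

Answer: REJECT

Derivation:
start: ε-closure({0}) = {0,2}
'a' @ 1: {3,4}
'a' @ 2: {1,2,5}  (accept∈set)
'e' @ 3: {}  — no active states
rest 'eacc' ignored (set empty)
final: {}; accept 1 not in set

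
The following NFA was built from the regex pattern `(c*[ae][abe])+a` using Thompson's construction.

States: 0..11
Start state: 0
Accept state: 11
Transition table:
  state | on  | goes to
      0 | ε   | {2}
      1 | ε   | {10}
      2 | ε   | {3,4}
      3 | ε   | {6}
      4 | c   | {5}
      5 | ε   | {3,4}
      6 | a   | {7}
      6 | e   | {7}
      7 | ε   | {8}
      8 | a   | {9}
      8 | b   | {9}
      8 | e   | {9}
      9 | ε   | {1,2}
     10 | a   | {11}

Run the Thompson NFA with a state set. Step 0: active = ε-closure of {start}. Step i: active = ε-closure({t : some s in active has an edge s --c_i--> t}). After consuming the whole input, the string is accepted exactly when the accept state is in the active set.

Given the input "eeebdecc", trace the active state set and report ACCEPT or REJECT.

Answer: REJECT

Steps:
start: ε-closure({0}) = {0,2,3,4,6}
'e' @ 1: {7,8}
'e' @ 2: {1,2,3,4,6,9,10}
'e' @ 3: {7,8}
'b' @ 4: {1,2,3,4,6,9,10}
'd' @ 5: {}  — state set empty
rest 'ecc' ignored (set empty)
end set {} — state 11 not in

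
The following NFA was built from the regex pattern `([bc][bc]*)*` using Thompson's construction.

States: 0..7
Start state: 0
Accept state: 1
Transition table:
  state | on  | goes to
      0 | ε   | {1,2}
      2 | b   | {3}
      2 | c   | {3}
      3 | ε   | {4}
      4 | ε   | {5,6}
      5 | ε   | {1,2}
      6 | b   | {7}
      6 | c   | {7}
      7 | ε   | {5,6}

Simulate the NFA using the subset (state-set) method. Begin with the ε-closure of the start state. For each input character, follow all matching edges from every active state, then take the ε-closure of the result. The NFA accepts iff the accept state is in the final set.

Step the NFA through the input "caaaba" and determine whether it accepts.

Answer: REJECT

Trace:
S₀ = ε-closure({0}) = {0,1,2}
'c' @ 1: {1,2,3,4,5,6}  (accept∈set)
'a' @ 2: {}  — no active states
rest 'aaba' ignored (set empty)
end set {} — state 1 not in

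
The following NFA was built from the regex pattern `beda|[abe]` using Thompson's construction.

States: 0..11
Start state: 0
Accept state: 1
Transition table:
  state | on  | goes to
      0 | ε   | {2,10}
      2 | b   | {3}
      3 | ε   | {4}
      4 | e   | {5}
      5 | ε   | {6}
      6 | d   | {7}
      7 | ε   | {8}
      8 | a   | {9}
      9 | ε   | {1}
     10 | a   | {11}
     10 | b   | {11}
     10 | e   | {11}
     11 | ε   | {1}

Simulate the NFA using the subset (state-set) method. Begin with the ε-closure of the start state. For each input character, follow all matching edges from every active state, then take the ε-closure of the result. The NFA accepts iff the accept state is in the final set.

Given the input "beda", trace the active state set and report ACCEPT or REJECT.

Answer: ACCEPT

Derivation:
start: ε-closure({0}) = {0,2,10}
'b' @ 1: {1,3,4,11}  ✓accept
'e' @ 2: {5,6}
'd' @ 3: {7,8}
'a' @ 4: {1,9}  ✓accept
after full input: {1,9}  (accept=1 in)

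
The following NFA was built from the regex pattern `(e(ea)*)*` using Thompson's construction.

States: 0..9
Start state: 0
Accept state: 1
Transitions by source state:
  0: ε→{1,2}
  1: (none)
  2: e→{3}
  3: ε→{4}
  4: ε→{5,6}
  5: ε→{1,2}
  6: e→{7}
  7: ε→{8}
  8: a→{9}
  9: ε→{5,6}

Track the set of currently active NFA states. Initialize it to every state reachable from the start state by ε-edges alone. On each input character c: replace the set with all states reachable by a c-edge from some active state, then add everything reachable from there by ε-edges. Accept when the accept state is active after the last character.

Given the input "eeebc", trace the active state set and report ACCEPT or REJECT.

start: ε-closure({0}) = {0,1,2}
'e' @ 1: {1,2,3,4,5,6}  ✓accept
'e' @ 2: {1,2,3,4,5,6,7,8}  ✓accept
'e' @ 3: {1,2,3,4,5,6,7,8}  ✓accept
'b' @ 4: {}  — state set empty
rest 'c' ignored (set empty)
end set {} — state 1 not in

Answer: REJECT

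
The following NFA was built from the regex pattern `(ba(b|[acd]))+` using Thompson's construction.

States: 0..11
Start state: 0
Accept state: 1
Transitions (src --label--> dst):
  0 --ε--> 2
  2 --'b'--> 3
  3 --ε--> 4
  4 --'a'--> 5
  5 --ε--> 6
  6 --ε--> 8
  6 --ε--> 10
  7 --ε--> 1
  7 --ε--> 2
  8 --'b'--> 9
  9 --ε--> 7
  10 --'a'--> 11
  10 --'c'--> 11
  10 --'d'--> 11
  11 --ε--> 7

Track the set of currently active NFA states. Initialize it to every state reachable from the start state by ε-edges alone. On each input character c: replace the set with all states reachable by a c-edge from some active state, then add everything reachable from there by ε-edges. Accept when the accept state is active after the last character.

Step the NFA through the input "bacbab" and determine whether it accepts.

initial (ε-close {0}): {0,2}
'b' @ 1: {3,4}
'a' @ 2: {5,6,8,10}
'c' @ 3: {1,2,7,11}  [accepting]
'b' @ 4: {3,4}
'a' @ 5: {5,6,8,10}
'b' @ 6: {1,2,7,9}  [accepting]
after full input: {1,2,7,9}  (accept=1 in)

Answer: ACCEPT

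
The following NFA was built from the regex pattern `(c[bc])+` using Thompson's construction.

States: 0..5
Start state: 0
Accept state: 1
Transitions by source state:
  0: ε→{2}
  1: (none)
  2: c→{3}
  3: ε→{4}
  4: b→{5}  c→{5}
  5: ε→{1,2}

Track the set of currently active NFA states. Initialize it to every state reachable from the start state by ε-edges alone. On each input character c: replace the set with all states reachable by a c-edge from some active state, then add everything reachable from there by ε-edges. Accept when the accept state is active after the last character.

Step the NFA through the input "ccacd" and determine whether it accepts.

initial (ε-close {0}): {0,2}
'c' @ 1: {3,4}
'c' @ 2: {1,2,5}  (accept∈set)
'a' @ 3: {}  — no active states
rest 'cd' ignored (set empty)
final: {}; accept 1 not in set

Answer: REJECT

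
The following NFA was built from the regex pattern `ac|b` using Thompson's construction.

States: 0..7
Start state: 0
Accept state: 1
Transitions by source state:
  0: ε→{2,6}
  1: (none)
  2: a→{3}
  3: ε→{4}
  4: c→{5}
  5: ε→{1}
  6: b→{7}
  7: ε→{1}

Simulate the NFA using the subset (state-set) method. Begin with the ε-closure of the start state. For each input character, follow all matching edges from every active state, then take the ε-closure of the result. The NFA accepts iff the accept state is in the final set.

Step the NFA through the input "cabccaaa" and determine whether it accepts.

Answer: REJECT

Derivation:
initial (ε-close {0}): {0,2,6}
'c' @ 1: {}  — no active states
rest 'abccaaa' ignored (set empty)
end set {} — state 1 not in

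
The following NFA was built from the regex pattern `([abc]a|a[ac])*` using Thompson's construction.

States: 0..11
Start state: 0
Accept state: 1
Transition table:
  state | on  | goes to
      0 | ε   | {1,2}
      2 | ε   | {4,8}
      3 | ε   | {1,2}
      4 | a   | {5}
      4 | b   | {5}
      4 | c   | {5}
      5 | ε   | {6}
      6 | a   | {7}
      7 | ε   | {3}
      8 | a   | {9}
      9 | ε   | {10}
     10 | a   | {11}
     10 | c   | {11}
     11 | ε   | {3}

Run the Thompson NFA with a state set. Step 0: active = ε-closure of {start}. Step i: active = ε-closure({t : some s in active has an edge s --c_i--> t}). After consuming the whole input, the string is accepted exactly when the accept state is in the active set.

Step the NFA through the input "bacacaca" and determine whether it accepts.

Answer: ACCEPT

Trace:
start: ε-closure({0}) = {0,1,2,4,8}
'b' @ 1: {5,6}
'a' @ 2: {1,2,3,4,7,8}  (accept∈set)
'c' @ 3: {5,6}
'a' @ 4: {1,2,3,4,7,8}  (accept∈set)
'c' @ 5: {5,6}
'a' @ 6: {1,2,3,4,7,8}  (accept∈set)
'c' @ 7: {5,6}
'a' @ 8: {1,2,3,4,7,8}  (accept∈set)
end set {1,2,3,4,7,8} — state 1 in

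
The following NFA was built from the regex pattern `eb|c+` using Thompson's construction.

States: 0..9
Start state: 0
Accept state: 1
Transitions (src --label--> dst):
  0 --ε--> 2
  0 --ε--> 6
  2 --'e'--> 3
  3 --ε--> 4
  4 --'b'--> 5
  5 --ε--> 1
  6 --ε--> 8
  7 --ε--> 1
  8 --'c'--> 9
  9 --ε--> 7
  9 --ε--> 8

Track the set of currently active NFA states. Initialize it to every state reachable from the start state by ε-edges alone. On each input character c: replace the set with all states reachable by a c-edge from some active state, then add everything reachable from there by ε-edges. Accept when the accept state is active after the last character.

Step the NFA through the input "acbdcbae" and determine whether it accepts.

Answer: REJECT

Trace:
initial (ε-close {0}): {0,2,6,8}
'a' @ 1: {}  — dead — no transitions
rest 'cbdcbae' ignored (set empty)
after full input: {}  (accept=1 not in)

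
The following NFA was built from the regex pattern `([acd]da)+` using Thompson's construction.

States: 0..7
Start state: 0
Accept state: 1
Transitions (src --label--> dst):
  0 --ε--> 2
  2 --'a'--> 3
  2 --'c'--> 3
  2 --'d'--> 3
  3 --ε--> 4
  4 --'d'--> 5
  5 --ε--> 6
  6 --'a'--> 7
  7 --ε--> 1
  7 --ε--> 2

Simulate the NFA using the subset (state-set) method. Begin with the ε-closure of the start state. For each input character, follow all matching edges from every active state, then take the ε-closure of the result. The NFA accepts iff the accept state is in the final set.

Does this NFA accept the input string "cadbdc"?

initial (ε-close {0}): {0,2}
'c' @ 1: {3,4}
'a' @ 2: {}  — dead — no transitions
rest 'dbdc' ignored (set empty)
after full input: {}  (accept=1 not in)

Answer: REJECT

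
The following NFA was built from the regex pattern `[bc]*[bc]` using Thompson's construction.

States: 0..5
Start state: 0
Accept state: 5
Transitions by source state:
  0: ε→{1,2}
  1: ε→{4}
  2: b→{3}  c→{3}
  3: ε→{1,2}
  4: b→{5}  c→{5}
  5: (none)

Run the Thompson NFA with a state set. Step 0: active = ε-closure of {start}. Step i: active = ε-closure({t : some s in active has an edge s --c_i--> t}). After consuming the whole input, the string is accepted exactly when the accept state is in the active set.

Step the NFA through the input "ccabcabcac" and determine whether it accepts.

Answer: REJECT

Trace:
S₀ = ε-closure({0}) = {0,1,2,4}
'c' @ 1: {1,2,3,4,5}  [accepting]
'c' @ 2: {1,2,3,4,5}  [accepting]
'a' @ 3: {}  — state set empty
rest 'bcabcac' ignored (set empty)
after full input: {}  (accept=5 not in)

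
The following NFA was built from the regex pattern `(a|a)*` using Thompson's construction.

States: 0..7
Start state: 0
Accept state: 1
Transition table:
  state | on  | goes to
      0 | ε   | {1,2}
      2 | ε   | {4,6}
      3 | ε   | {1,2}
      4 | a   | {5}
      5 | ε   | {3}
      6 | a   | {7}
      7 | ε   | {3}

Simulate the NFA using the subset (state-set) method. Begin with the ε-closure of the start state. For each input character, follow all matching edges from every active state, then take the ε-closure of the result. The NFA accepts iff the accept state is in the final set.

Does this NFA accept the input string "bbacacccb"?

S₀ = ε-closure({0}) = {0,1,2,4,6}
'b' @ 1: {}  — no active states
rest 'bacacccb' ignored (set empty)
after full input: {}  (accept=1 not in)

Answer: REJECT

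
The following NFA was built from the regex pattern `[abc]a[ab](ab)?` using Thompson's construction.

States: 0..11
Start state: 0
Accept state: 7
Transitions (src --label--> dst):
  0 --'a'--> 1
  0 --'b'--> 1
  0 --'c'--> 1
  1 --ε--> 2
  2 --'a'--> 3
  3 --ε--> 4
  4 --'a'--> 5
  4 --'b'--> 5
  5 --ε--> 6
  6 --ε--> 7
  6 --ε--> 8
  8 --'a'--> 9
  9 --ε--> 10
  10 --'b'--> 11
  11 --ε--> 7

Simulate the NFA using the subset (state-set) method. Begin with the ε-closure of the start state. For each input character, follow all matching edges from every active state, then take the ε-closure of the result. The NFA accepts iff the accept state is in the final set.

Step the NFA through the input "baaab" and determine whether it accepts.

Answer: ACCEPT

Trace:
start: ε-closure({0}) = {0}
'b' @ 1: {1,2}
'a' @ 2: {3,4}
'a' @ 3: {5,6,7,8}  (accept∈set)
'a' @ 4: {9,10}
'b' @ 5: {7,11}  (accept∈set)
end set {7,11} — state 7 in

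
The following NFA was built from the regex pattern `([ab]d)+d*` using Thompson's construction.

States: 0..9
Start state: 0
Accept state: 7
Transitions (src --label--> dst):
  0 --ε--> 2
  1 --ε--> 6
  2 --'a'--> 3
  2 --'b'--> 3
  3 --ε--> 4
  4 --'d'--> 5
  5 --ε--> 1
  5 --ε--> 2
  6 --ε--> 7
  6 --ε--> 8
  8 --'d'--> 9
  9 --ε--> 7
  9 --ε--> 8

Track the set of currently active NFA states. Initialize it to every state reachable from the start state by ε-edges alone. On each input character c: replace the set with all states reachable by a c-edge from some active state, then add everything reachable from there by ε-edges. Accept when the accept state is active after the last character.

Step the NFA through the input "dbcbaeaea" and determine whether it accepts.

start: ε-closure({0}) = {0,2}
'd' @ 1: {}  — dead — no transitions
rest 'bcbaeaea' ignored (set empty)
final: {}; accept 7 not in set

Answer: REJECT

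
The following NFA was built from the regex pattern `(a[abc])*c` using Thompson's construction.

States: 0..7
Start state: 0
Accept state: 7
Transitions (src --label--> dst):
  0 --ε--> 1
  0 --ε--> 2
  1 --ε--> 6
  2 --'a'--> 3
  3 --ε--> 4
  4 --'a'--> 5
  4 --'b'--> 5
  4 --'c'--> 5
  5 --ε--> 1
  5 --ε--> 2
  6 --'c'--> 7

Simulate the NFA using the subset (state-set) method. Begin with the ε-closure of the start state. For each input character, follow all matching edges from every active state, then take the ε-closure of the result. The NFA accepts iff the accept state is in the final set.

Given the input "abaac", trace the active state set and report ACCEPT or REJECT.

Answer: ACCEPT

Steps:
initial (ε-close {0}): {0,1,2,6}
'a' @ 1: {3,4}
'b' @ 2: {1,2,5,6}
'a' @ 3: {3,4}
'a' @ 4: {1,2,5,6}
'c' @ 5: {7}  (accept∈set)
final: {7}; accept 7 in set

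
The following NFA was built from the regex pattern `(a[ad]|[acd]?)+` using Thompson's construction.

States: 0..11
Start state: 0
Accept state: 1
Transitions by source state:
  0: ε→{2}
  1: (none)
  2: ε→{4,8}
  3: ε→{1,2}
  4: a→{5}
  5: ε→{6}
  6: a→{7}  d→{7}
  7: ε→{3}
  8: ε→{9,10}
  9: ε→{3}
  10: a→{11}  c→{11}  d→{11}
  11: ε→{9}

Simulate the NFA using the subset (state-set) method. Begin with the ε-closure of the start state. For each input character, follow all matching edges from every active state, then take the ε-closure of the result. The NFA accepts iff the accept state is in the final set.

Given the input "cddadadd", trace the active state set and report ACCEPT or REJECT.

Answer: ACCEPT

Trace:
S₀ = ε-closure({0}) = {0,1,2,3,4,8,9,10}
'c' @ 1: {1,2,3,4,8,9,10,11}  ✓accept
'd' @ 2: {1,2,3,4,8,9,10,11}  ✓accept
'd' @ 3: {1,2,3,4,8,9,10,11}  ✓accept
'a' @ 4: {1,2,3,4,5,6,8,9,10,11}  ✓accept
'd' @ 5: {1,2,3,4,7,8,9,10,11}  ✓accept
'a' @ 6: {1,2,3,4,5,6,8,9,10,11}  ✓accept
'd' @ 7: {1,2,3,4,7,8,9,10,11}  ✓accept
'd' @ 8: {1,2,3,4,8,9,10,11}  ✓accept
end set {1,2,3,4,8,9,10,11} — state 1 in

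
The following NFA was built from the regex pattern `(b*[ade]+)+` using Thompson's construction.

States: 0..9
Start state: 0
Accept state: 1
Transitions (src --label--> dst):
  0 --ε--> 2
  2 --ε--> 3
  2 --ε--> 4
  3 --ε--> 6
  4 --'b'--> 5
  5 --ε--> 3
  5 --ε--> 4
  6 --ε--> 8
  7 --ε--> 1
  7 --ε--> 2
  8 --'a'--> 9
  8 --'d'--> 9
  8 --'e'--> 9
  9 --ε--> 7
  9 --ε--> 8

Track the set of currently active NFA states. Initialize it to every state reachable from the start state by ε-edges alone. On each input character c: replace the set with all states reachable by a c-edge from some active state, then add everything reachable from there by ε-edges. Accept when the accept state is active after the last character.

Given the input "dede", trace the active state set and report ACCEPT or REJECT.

initial (ε-close {0}): {0,2,3,4,6,8}
'd' @ 1: {1,2,3,4,6,7,8,9}  (accept∈set)
'e' @ 2: {1,2,3,4,6,7,8,9}  (accept∈set)
'd' @ 3: {1,2,3,4,6,7,8,9}  (accept∈set)
'e' @ 4: {1,2,3,4,6,7,8,9}  (accept∈set)
end set {1,2,3,4,6,7,8,9} — state 1 in

Answer: ACCEPT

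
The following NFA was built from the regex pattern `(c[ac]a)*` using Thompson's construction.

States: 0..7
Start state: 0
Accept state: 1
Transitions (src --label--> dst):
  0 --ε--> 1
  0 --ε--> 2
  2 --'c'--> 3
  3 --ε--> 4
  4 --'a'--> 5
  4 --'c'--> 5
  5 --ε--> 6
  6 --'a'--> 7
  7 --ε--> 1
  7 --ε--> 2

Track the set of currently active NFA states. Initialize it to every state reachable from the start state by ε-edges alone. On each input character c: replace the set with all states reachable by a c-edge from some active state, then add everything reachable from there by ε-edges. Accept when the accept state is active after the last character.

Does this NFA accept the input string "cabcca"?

Answer: REJECT

Steps:
S₀ = ε-closure({0}) = {0,1,2}
'c' @ 1: {3,4}
'a' @ 2: {5,6}
'b' @ 3: {}  — no active states
rest 'cca' ignored (set empty)
after full input: {}  (accept=1 not in)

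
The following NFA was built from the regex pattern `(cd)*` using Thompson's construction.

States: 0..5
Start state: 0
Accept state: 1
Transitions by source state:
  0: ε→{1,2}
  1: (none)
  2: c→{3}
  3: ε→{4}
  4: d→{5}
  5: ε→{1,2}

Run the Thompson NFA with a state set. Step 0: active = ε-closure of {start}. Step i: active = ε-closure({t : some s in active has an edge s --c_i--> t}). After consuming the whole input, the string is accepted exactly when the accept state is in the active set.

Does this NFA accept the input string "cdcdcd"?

initial (ε-close {0}): {0,1,2}
'c' @ 1: {3,4}
'd' @ 2: {1,2,5}  [accepting]
'c' @ 3: {3,4}
'd' @ 4: {1,2,5}  [accepting]
'c' @ 5: {3,4}
'd' @ 6: {1,2,5}  [accepting]
after full input: {1,2,5}  (accept=1 in)

Answer: ACCEPT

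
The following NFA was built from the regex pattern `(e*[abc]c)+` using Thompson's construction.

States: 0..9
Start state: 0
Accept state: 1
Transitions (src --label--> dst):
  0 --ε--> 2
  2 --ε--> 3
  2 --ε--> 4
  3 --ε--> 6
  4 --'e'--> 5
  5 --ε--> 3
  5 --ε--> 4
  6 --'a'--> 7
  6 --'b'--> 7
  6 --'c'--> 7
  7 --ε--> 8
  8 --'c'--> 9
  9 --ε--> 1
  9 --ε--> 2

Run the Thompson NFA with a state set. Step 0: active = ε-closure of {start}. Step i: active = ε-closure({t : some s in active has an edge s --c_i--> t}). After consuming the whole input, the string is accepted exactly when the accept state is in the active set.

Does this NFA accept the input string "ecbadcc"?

Answer: REJECT

Trace:
initial (ε-close {0}): {0,2,3,4,6}
'e' @ 1: {3,4,5,6}
'c' @ 2: {7,8}
'b' @ 3: {}  — state set empty
rest 'adcc' ignored (set empty)
end set {} — state 1 not in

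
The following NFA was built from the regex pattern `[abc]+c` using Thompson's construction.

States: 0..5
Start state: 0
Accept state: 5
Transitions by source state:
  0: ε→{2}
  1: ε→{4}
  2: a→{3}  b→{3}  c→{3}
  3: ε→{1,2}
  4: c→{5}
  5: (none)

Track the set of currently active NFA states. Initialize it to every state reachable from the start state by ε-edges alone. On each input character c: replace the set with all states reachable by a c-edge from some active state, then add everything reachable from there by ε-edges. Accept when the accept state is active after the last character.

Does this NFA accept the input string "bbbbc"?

Answer: ACCEPT

Derivation:
S₀ = ε-closure({0}) = {0,2}
'b' @ 1: {1,2,3,4}
'b' @ 2: {1,2,3,4}
'b' @ 3: {1,2,3,4}
'b' @ 4: {1,2,3,4}
'c' @ 5: {1,2,3,4,5}  ✓accept
final: {1,2,3,4,5}; accept 5 in set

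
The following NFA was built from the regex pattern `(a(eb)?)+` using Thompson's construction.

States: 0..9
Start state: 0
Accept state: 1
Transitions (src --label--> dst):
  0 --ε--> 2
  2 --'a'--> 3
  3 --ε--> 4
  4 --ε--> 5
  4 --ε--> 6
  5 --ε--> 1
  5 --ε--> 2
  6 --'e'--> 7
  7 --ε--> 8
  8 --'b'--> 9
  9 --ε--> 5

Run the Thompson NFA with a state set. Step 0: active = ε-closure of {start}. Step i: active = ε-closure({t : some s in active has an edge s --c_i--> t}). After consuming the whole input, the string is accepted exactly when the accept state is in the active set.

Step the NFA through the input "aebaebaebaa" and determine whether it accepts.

S₀ = ε-closure({0}) = {0,2}
'a' @ 1: {1,2,3,4,5,6}  ✓accept
'e' @ 2: {7,8}
'b' @ 3: {1,2,5,9}  ✓accept
'a' @ 4: {1,2,3,4,5,6}  ✓accept
'e' @ 5: {7,8}
'b' @ 6: {1,2,5,9}  ✓accept
'a' @ 7: {1,2,3,4,5,6}  ✓accept
'e' @ 8: {7,8}
'b' @ 9: {1,2,5,9}  ✓accept
'a' @ 10: {1,2,3,4,5,6}  ✓accept
'a' @ 11: {1,2,3,4,5,6}  ✓accept
final: {1,2,3,4,5,6}; accept 1 in set

Answer: ACCEPT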